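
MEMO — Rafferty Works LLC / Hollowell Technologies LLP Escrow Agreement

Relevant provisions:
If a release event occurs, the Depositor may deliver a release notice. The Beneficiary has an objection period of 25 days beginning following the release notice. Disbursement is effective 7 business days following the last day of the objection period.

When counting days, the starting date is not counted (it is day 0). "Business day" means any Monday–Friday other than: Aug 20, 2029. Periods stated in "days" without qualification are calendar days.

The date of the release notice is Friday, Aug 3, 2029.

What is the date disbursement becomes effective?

The last day of the objection period: Aug 3, 2029 + 25 days = Aug 28, 2029.
From Tuesday, Aug 28, 2029, 7 business days (Aug 29, Aug 30, Aug 31, Sep 3, Sep 4, Sep 5, Sep 6, skipping weekends) brings us to Thursday, Sep 6, 2029, which is the date disbursement becomes effective.

Sep 6, 2029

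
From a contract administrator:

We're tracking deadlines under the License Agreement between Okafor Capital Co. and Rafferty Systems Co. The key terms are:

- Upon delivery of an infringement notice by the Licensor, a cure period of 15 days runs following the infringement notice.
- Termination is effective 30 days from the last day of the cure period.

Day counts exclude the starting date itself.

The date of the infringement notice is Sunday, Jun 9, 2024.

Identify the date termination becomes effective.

Adding 15 calendar days to Jun 9, 2024 gives Jun 24, 2024, which is the last day of the cure period.
The date termination becomes effective: 30 calendar days after Jun 24, 2024 is Jul 24, 2024.

Jul 24, 2024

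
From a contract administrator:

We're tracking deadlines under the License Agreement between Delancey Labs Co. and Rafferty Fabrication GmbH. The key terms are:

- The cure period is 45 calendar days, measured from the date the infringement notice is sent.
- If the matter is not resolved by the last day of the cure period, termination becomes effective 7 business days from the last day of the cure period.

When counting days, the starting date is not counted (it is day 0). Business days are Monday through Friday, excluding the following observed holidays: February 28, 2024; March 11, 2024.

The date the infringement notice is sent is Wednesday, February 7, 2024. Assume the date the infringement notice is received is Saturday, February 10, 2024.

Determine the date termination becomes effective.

Adding 45 calendar days to February 7, 2024 gives March 23, 2024, which is the last day of the cure period.
The date termination becomes effective: counting 7 business days from Saturday, March 23, 2024 (Mar 25, Mar 26, Mar 27, Mar 28, Mar 29, Apr 1, Apr 2, skipping weekends) reaches Tuesday, April 2, 2024.

April 2, 2024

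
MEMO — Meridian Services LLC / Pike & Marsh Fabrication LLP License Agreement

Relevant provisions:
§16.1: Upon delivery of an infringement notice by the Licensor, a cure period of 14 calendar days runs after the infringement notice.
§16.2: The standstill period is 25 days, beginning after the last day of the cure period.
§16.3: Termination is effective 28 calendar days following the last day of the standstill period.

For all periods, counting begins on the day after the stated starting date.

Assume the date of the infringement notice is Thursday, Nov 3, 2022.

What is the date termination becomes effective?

Jan 9, 2023

Adding 14 calendar days to Nov 3, 2022 gives Nov 17, 2022, which is the last day of the cure period.
The last day of the standstill period: Nov 17, 2022 + 25 days = Dec 12, 2022.
Adding 28 calendar days to Dec 12, 2022 gives Jan 9, 2023, which is the date termination becomes effective.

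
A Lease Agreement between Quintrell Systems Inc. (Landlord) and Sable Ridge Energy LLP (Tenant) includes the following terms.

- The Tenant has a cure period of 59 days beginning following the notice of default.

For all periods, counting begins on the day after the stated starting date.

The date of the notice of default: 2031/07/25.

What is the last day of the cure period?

2031/09/22

Adding 59 calendar days to 2031/07/25 gives 2031/09/22, which is the last day of the cure period.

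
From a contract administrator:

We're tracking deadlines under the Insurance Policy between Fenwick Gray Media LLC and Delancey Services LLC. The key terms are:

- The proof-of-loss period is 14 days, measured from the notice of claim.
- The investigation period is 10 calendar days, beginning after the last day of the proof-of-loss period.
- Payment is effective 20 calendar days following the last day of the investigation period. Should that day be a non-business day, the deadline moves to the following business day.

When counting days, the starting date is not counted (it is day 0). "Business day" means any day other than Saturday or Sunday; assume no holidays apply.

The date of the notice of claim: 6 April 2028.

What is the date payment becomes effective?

22 May 2028

The last day of the proof-of-loss period: 14 calendar days after 6 April 2028 is 20 April 2028.
The last day of the investigation period: 20 April 2028 + 10 days = 30 April 2028.
The date payment becomes effective: 20 calendar days after 30 April 2028 is 20 May 2028. That falls on a Saturday, so it rolls to the next business day, Monday, 22 May 2028.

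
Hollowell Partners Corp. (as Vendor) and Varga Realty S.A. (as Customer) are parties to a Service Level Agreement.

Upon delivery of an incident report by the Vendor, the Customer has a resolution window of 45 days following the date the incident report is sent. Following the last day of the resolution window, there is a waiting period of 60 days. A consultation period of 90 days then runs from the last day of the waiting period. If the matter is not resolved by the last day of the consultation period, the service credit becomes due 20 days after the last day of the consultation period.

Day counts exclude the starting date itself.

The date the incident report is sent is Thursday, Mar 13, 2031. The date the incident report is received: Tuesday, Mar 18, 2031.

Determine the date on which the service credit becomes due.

The last day of the resolution window: 45 calendar days after Mar 13, 2031 is Apr 27, 2031.
The last day of the waiting period: 60 calendar days after Apr 27, 2031 is Jun 26, 2031.
The last day of the consultation period: 90 calendar days after Jun 26, 2031 is Sep 24, 2031.
Adding 20 calendar days to Sep 24, 2031 gives Oct 14, 2031, which is the date on which the service credit becomes due.

Oct 14, 2031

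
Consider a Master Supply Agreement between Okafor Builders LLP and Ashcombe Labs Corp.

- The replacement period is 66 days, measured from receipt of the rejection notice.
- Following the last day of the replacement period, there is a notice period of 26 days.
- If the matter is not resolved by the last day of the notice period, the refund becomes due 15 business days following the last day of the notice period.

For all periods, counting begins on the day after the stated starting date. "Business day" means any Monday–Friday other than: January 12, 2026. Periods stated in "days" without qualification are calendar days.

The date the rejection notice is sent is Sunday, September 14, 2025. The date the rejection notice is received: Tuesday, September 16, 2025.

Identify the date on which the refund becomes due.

Adding 66 calendar days to September 16, 2025 gives November 21, 2025, which is the last day of the replacement period.
The last day of the notice period: November 21, 2025 + 26 days = December 17, 2025.
From Wednesday, December 17, 2025, 15 business days (Dec 18, Dec 19, Dec 22, Dec 23, …, Jan 5, Jan 6, Jan 7, skipping weekends) brings us to Wednesday, January 7, 2026, which is the date on which the refund becomes due.

January 7, 2026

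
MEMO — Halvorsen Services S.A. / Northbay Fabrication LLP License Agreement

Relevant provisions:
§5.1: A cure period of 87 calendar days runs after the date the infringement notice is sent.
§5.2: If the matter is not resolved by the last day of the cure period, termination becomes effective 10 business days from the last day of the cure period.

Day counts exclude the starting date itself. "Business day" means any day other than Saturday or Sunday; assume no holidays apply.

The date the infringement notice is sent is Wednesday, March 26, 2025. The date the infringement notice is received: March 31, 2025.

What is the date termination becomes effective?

The last day of the cure period: March 26, 2025 + 87 days = June 21, 2025.
The date termination becomes effective: 10 business days after Saturday, June 21, 2025, skipping weekends — Jun 23, Jun 24, Jun 25, Jun 26, Jun 27, Jun 30, Jul 1, Jul 2, Jul 3, Jul 4 — lands on Friday, July 4, 2025.

July 4, 2025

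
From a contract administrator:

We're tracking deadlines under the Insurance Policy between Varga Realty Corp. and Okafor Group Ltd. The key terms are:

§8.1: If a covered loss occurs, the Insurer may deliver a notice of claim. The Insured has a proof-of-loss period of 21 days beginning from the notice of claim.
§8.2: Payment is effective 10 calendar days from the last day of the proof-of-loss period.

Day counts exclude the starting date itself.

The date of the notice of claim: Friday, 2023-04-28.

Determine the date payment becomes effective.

2023-05-29

Adding 21 calendar days to 2023-04-28 gives 2023-05-19, which is the last day of the proof-of-loss period.
Adding 10 calendar days to 2023-05-19 gives 2023-05-29, which is the date payment becomes effective.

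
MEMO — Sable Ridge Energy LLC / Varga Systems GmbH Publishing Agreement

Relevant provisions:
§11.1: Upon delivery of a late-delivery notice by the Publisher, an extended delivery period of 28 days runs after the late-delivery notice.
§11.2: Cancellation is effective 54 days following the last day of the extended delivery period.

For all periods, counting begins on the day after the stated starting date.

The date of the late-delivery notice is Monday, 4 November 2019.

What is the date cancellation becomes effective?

25 January 2020

The last day of the extended delivery period: 28 calendar days after 4 November 2019 is 2 December 2019.
The date cancellation becomes effective: 2 December 2019 + 54 days = 25 January 2020.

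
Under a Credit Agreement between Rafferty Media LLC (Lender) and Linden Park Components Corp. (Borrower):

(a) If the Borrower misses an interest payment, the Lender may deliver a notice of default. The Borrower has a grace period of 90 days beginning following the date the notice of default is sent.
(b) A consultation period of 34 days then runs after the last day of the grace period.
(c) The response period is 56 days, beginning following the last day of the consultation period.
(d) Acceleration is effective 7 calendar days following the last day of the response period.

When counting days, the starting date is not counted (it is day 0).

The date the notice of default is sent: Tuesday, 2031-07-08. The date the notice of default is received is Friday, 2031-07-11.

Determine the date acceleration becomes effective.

2032-01-11

The last day of the grace period: 90 calendar days after 2031-07-08 is 2031-10-06.
The last day of the consultation period: 34 calendar days after 2031-10-06 is 2031-11-09.
Adding 56 calendar days to 2031-11-09 gives 2032-01-04, which is the last day of the response period.
Adding 7 calendar days to 2032-01-04 gives 2032-01-11, which is the date acceleration becomes effective.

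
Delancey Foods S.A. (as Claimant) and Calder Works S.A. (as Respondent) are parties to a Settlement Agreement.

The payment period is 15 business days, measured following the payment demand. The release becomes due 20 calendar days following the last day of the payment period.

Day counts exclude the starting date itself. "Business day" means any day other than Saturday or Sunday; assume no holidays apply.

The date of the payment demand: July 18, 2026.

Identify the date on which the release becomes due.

The last day of the payment period: 15 business days after Saturday, July 18, 2026, skipping weekends — Jul 20, Jul 21, Jul 22, Jul 23, …, Aug 5, Aug 6, Aug 7 — lands on Friday, August 7, 2026.
The date on which the release becomes due: August 7, 2026 + 20 days = August 27, 2026.

August 27, 2026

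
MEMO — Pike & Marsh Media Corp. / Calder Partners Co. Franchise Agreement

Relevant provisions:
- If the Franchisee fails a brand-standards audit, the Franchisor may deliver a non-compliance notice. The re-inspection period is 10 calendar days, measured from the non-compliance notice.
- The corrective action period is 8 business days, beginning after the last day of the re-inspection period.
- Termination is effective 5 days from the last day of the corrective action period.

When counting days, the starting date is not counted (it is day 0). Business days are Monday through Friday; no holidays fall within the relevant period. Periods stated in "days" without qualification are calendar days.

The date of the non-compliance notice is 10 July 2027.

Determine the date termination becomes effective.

The last day of the re-inspection period: 10 calendar days after 10 July 2027 is 20 July 2027.
The last day of the corrective action period: 8 business days after Tuesday, 20 July 2027, skipping weekends — Jul 21, Jul 22, Jul 23, Jul 26, Jul 27, Jul 28, Jul 29, Jul 30 — lands on Friday, 30 July 2027.
The date termination becomes effective: 30 July 2027 + 5 days = 4 August 2027.

4 August 2027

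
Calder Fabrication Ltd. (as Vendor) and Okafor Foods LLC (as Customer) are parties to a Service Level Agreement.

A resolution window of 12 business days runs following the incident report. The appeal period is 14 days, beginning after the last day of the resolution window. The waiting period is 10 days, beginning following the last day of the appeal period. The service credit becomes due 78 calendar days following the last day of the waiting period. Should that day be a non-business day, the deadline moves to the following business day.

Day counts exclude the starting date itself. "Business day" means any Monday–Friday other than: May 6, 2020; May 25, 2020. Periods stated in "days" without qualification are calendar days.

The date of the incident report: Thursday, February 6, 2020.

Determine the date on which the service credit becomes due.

From Thursday, February 6, 2020, 12 business days (Feb 7, Feb 10, Feb 11, Feb 12, …, Feb 20, Feb 21, Feb 24, skipping weekends) brings us to Monday, February 24, 2020, which is the last day of the resolution window.
The last day of the appeal period: February 24, 2020 + 14 days = March 9, 2020.
The last day of the waiting period: March 9, 2020 + 10 days = March 19, 2020.
The date on which the service credit becomes due: March 19, 2020 + 78 days = June 5, 2020. June 5, 2020 is a Friday and is not a listed holiday, so no roll-forward applies.

June 5, 2020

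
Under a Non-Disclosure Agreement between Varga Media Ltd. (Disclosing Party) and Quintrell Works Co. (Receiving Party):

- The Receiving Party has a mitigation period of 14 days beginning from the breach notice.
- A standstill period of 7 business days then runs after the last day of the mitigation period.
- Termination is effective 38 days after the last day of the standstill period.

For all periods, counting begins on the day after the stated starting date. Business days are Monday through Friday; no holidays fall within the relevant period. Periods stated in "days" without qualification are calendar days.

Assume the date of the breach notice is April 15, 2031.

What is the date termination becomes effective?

Adding 14 calendar days to April 15, 2031 gives April 29, 2031, which is the last day of the mitigation period.
The last day of the standstill period: 7 business days after Tuesday, April 29, 2031, skipping weekends — Apr 30, May 1, May 2, May 5, May 6, May 7, May 8 — lands on Thursday, May 8, 2031.
Adding 38 calendar days to May 8, 2031 gives June 15, 2031, which is the date termination becomes effective.

June 15, 2031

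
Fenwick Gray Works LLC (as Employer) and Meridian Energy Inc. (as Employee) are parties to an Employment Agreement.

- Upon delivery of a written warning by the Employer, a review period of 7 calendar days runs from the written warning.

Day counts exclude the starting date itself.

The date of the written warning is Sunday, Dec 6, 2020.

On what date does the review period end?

Dec 13, 2020

The last day of the review period: Dec 6, 2020 + 7 days = Dec 13, 2020.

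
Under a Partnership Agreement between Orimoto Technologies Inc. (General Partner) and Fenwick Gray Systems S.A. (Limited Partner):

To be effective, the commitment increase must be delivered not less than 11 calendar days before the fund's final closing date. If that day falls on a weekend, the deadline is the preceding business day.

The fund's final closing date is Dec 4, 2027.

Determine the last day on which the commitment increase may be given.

Dec 4, 2027 minus 11 days is Nov 23, 2027. That is a Tuesday, so no adjustment is needed.

Nov 23, 2027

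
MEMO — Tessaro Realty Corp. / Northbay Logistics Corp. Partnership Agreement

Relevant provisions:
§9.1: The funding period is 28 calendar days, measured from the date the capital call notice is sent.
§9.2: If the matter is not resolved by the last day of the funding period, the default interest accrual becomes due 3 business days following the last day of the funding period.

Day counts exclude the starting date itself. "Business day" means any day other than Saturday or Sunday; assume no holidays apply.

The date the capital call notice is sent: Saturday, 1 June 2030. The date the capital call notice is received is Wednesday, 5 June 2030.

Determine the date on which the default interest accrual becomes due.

Adding 28 calendar days to 1 June 2030 gives 29 June 2030, which is the last day of the funding period.
The date on which the default interest accrual becomes due: counting 3 business days from Saturday, 29 June 2030 (Jul 1, Jul 2, Jul 3, skipping weekends) reaches Wednesday, 3 July 2030.

3 July 2030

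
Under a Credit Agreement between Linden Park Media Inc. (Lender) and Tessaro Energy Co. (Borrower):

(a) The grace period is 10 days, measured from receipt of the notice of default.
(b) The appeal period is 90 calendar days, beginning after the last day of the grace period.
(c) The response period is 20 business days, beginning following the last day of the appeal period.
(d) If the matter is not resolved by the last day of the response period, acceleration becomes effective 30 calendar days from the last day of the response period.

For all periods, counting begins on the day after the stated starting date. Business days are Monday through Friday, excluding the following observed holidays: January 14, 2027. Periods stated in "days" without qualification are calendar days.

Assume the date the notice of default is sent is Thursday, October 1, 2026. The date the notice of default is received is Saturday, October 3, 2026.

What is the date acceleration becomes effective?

The last day of the grace period: 10 calendar days after October 3, 2026 is October 13, 2026.
The last day of the appeal period: 90 calendar days after October 13, 2026 is January 11, 2027.
From Monday, January 11, 2027, 20 business days (Jan 12, Jan 13, Jan 15, Jan 18, …, Feb 5, Feb 8, Feb 9, skipping weekends and the listed holiday on Jan 14) brings us to Tuesday, February 9, 2027, which is the last day of the response period.
The date acceleration becomes effective: February 9, 2027 + 30 days = March 11, 2027.

March 11, 2027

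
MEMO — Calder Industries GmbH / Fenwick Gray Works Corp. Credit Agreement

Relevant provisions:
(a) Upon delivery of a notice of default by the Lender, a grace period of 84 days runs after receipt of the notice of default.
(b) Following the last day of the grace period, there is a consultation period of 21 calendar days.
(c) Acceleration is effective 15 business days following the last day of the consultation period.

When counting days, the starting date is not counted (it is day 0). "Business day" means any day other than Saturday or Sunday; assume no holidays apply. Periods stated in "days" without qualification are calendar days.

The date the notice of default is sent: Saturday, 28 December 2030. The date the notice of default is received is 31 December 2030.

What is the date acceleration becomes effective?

The last day of the grace period: 31 December 2030 + 84 days = 25 March 2031.
Adding 21 calendar days to 25 March 2031 gives 15 April 2031, which is the last day of the consultation period.
The date acceleration becomes effective: counting 15 business days from Tuesday, 15 April 2031 (Apr 16, Apr 17, Apr 18, Apr 21, …, May 2, May 5, May 6, skipping weekends) reaches Tuesday, 6 May 2031.

6 May 2031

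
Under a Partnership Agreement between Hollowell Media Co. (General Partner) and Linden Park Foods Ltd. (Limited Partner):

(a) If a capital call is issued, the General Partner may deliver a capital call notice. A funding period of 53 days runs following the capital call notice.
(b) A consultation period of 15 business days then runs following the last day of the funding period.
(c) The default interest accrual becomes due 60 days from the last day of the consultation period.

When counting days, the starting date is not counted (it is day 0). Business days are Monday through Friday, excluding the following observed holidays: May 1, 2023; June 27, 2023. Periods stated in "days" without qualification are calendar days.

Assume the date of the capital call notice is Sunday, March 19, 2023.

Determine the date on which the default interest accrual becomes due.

July 31, 2023

The last day of the funding period: 53 calendar days after March 19, 2023 is May 11, 2023.
The last day of the consultation period: counting 15 business days from Thursday, May 11, 2023 (May 12, May 15, May 16, May 17, …, May 30, May 31, Jun 1, skipping weekends) reaches Thursday, June 1, 2023.
The date on which the default interest accrual becomes due: 60 calendar days after June 1, 2023 is July 31, 2023.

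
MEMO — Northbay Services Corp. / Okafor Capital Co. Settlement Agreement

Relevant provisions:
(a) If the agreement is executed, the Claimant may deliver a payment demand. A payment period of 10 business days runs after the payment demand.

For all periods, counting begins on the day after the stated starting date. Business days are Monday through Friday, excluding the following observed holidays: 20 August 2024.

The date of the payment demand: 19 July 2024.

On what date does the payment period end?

2 August 2024

From Friday, 19 July 2024, 10 business days (Jul 22, Jul 23, Jul 24, Jul 25, Jul 26, Jul 29, Jul 30, Jul 31, Aug 1, Aug 2, skipping weekends) brings us to Friday, 2 August 2024, which is the last day of the payment period.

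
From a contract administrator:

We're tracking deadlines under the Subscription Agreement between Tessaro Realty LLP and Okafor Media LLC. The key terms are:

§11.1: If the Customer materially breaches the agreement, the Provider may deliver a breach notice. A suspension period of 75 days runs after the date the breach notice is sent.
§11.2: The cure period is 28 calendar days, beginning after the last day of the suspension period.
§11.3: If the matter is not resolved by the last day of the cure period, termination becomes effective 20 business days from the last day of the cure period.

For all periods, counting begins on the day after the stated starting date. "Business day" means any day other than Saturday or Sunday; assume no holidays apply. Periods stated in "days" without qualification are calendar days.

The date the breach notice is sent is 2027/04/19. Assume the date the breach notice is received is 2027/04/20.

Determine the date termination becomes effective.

The last day of the suspension period: 75 calendar days after 2027/04/19 is 2027/07/03.
Adding 28 calendar days to 2027/07/03 gives 2027/07/31, which is the last day of the cure period.
From Saturday, 2027/07/31, 20 business days (Aug 2, Aug 3, Aug 4, Aug 5, …, Aug 25, Aug 26, Aug 27, skipping weekends) brings us to Friday, 2027/08/27, which is the date termination becomes effective.

2027/08/27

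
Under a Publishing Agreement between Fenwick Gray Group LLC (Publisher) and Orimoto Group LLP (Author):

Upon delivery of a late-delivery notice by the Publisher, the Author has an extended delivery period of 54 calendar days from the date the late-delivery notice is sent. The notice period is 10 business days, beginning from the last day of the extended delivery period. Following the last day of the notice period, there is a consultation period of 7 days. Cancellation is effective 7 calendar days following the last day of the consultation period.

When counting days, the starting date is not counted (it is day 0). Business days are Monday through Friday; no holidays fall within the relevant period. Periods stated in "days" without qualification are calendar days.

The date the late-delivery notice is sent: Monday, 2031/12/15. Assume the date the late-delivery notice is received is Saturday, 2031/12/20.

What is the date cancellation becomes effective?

Adding 54 calendar days to 2031/12/15 gives 2032/02/07, which is the last day of the extended delivery period.
The last day of the notice period: 10 business days after Saturday, 2032/02/07, skipping weekends — Feb 9, Feb 10, Feb 11, Feb 12, Feb 13, Feb 16, Feb 17, Feb 18, Feb 19, Feb 20 — lands on Friday, 2032/02/20.
Adding 7 calendar days to 2032/02/20 gives 2032/02/27, which is the last day of the consultation period.
The date cancellation becomes effective: 2032/02/27 + 7 days = 2032/03/05.

2032/03/05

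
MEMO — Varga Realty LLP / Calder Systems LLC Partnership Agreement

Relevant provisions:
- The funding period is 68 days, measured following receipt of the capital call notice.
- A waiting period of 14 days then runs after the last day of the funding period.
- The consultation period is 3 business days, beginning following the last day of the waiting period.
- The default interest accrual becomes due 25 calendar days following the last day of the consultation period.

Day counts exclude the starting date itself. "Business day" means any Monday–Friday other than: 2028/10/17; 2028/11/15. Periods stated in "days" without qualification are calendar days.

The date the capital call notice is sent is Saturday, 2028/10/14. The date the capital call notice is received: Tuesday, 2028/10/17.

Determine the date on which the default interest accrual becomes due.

Adding 68 calendar days to 2028/10/17 gives 2028/12/24, which is the last day of the funding period.
Adding 14 calendar days to 2028/12/24 gives 2029/01/07, which is the last day of the waiting period.
From Sunday, 2029/01/07, 3 business days (Jan 8, Jan 9, Jan 10, skipping weekends) brings us to Wednesday, 2029/01/10, which is the last day of the consultation period.
The date on which the default interest accrual becomes due: 2029/01/10 + 25 days = 2029/02/04.

2029/02/04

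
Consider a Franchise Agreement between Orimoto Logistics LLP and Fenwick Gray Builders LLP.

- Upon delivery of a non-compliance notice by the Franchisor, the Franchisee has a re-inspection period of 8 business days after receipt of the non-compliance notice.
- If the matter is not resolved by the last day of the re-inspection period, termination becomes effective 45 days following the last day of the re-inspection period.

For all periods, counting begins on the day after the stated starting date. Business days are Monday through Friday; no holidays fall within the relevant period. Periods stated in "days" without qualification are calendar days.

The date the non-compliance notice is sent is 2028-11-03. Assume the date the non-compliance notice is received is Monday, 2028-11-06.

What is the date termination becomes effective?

The last day of the re-inspection period: counting 8 business days from Monday, 2028-11-06 (Nov 7, Nov 8, Nov 9, Nov 10, Nov 13, Nov 14, Nov 15, Nov 16, skipping weekends) reaches Thursday, 2028-11-16.
The date termination becomes effective: 45 calendar days after 2028-11-16 is 2028-12-31.

2028-12-31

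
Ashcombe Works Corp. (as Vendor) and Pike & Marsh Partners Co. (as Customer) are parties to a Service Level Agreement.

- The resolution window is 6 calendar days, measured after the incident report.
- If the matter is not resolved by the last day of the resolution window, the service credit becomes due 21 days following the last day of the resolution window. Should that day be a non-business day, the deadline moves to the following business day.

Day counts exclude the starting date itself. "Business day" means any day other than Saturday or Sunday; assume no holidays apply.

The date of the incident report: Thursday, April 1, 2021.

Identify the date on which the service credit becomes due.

April 28, 2021

The last day of the resolution window: 6 calendar days after April 1, 2021 is April 7, 2021.
Adding 21 calendar days to April 7, 2021 gives April 28, 2021, which is the date on which the service credit becomes due. April 28, 2021 is a Wednesday, so no roll-forward applies.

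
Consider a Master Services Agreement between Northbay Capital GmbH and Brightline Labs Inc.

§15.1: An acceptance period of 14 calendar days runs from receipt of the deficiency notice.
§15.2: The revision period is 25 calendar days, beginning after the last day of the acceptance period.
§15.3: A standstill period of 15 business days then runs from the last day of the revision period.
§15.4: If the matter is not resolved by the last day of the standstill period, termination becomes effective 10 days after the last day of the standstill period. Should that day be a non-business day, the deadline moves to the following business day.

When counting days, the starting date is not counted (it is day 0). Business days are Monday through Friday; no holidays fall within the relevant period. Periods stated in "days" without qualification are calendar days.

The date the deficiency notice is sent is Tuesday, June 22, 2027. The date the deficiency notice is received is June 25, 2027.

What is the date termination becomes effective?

September 3, 2027

Adding 14 calendar days to June 25, 2027 gives July 9, 2027, which is the last day of the acceptance period.
Adding 25 calendar days to July 9, 2027 gives August 3, 2027, which is the last day of the revision period.
From Tuesday, August 3, 2027, 15 business days (Aug 4, Aug 5, Aug 6, Aug 9, …, Aug 20, Aug 23, Aug 24, skipping weekends) brings us to Tuesday, August 24, 2027, which is the last day of the standstill period.
The date termination becomes effective: 10 calendar days after August 24, 2027 is September 3, 2027. September 3, 2027 is a Friday, so no roll-forward applies.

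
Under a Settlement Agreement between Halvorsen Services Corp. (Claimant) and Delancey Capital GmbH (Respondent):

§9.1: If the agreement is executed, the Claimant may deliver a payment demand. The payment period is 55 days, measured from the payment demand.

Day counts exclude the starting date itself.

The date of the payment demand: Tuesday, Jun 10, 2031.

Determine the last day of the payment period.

The last day of the payment period: 55 calendar days after Jun 10, 2031 is Aug 4, 2031.

Aug 4, 2031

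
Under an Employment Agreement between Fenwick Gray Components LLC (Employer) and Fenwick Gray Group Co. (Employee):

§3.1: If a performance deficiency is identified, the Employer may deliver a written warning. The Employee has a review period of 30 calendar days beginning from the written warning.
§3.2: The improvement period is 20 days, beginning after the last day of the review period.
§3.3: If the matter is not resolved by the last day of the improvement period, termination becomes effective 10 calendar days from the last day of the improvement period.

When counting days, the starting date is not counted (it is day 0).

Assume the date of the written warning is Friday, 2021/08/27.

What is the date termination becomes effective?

2021/10/26

The last day of the review period: 30 calendar days after 2021/08/27 is 2021/09/26.
Adding 20 calendar days to 2021/09/26 gives 2021/10/16, which is the last day of the improvement period.
Adding 10 calendar days to 2021/10/16 gives 2021/10/26, which is the date termination becomes effective.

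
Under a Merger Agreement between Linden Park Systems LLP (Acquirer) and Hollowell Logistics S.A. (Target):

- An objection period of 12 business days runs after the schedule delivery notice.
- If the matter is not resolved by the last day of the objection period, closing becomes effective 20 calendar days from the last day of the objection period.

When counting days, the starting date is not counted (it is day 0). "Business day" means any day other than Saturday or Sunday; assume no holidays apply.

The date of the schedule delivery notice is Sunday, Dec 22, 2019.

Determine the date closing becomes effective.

Jan 27, 2020

The last day of the objection period: counting 12 business days from Sunday, Dec 22, 2019 (Dec 23, Dec 24, Dec 25, Dec 26, …, Jan 3, Jan 6, Jan 7, skipping weekends) reaches Tuesday, Jan 7, 2020.
The date closing becomes effective: Jan 7, 2020 + 20 days = Jan 27, 2020.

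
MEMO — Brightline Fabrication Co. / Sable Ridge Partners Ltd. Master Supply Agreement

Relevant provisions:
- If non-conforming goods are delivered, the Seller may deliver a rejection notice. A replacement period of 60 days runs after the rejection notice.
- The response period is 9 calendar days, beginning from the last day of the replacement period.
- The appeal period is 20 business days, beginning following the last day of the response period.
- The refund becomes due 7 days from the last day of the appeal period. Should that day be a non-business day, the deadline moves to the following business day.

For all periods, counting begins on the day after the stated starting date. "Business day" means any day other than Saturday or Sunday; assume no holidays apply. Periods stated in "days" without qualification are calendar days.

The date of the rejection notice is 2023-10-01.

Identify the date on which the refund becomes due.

2024-01-12

The last day of the replacement period: 2023-10-01 + 60 days = 2023-11-30.
Adding 9 calendar days to 2023-11-30 gives 2023-12-09, which is the last day of the response period.
From Saturday, 2023-12-09, 20 business days (Dec 11, Dec 12, Dec 13, Dec 14, …, Jan 3, Jan 4, Jan 5, skipping weekends) brings us to Friday, 2024-01-05, which is the last day of the appeal period.
Adding 7 calendar days to 2024-01-05 gives 2024-01-12, which is the date on which the refund becomes due. 2024-01-12 is a Friday, so no roll-forward applies.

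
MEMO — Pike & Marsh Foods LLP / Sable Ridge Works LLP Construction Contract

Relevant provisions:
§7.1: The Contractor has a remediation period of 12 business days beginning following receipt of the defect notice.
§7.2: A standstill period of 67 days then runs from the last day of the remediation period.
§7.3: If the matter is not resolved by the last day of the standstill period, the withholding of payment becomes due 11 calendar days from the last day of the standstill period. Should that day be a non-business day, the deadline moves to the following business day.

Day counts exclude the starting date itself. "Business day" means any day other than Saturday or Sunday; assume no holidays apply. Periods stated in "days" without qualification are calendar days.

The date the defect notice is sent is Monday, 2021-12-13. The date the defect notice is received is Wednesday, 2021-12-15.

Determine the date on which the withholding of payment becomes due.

2022-03-21

From Wednesday, 2021-12-15, 12 business days (Dec 16, Dec 17, Dec 20, Dec 21, …, Dec 29, Dec 30, Dec 31, skipping weekends) brings us to Friday, 2021-12-31, which is the last day of the remediation period.
The last day of the standstill period: 67 calendar days after 2021-12-31 is 2022-03-08.
The date on which the withholding of payment becomes due: 11 calendar days after 2022-03-08 is 2022-03-19. That falls on a Saturday, so it rolls to the next business day, Monday, 2022-03-21.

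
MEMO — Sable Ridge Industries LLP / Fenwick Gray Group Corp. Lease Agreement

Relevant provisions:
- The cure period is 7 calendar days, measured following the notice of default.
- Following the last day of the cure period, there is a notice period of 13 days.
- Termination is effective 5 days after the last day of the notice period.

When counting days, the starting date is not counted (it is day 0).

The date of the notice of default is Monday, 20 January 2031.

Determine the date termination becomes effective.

14 February 2031

The last day of the cure period: 7 calendar days after 20 January 2031 is 27 January 2031.
Adding 13 calendar days to 27 January 2031 gives 9 February 2031, which is the last day of the notice period.
Adding 5 calendar days to 9 February 2031 gives 14 February 2031, which is the date termination becomes effective.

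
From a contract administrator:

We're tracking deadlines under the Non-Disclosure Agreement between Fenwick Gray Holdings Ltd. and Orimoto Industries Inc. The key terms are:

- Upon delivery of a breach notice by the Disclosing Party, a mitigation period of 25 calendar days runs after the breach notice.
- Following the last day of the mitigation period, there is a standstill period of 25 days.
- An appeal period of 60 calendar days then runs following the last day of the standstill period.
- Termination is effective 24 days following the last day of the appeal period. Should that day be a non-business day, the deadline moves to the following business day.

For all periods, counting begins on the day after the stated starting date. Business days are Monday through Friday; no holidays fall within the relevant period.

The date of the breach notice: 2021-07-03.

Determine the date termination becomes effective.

2021-11-15

The last day of the mitigation period: 25 calendar days after 2021-07-03 is 2021-07-28.
The last day of the standstill period: 25 calendar days after 2021-07-28 is 2021-08-22.
The last day of the appeal period: 60 calendar days after 2021-08-22 is 2021-10-21.
The date termination becomes effective: 24 calendar days after 2021-10-21 is 2021-11-14. That falls on a Sunday, so it rolls to the next business day, Monday, 2021-11-15.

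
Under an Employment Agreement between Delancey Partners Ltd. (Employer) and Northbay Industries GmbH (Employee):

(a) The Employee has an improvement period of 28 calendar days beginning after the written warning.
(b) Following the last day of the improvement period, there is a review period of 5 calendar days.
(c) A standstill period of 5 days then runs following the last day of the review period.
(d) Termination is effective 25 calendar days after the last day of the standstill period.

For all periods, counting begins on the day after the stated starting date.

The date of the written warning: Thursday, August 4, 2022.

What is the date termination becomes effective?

October 6, 2022

The last day of the improvement period: August 4, 2022 + 28 days = September 1, 2022.
The last day of the review period: 5 calendar days after September 1, 2022 is September 6, 2022.
Adding 5 calendar days to September 6, 2022 gives September 11, 2022, which is the last day of the standstill period.
Adding 25 calendar days to September 11, 2022 gives October 6, 2022, which is the date termination becomes effective.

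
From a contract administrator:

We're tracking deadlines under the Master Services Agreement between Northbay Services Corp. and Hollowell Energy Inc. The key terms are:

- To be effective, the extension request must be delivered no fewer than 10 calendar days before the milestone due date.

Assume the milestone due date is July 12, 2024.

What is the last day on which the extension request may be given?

July 2, 2024

Counting back 10 calendar days from July 12, 2024 gives July 2, 2024.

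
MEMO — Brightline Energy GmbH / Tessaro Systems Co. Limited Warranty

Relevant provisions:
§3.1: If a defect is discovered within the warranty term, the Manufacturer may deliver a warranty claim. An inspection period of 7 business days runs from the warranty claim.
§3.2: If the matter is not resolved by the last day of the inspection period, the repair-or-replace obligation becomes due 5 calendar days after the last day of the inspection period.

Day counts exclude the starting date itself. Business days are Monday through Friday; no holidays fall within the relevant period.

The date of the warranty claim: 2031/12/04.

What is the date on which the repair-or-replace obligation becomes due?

2031/12/20

The last day of the inspection period: 7 business days after Thursday, 2031/12/04, skipping weekends — Dec 5, Dec 8, Dec 9, Dec 10, Dec 11, Dec 12, Dec 15 — lands on Monday, 2031/12/15.
The date on which the repair-or-replace obligation becomes due: 5 calendar days after 2031/12/15 is 2031/12/20.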